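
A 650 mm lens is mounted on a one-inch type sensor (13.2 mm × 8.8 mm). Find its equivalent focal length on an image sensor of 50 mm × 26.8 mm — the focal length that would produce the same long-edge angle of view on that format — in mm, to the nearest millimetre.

2462 mm

Equal angle of view means equal width/f ratio, so f₂ = f₁ · (width₂/width₁) = 650 × 50/13.2.
f₂ = 650 × 3.78788 ≈ 2462.121 mm.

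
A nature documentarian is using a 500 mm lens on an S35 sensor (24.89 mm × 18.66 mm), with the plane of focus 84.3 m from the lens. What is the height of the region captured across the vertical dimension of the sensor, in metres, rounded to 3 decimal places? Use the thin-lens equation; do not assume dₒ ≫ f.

dₒ: 84.3 m = 84300 mm.
Similar triangles through the lens centre give W/dₒ = h/dᵢ; with 1/f = 1/dₒ + 1/dᵢ this gives W = h·(dₒ − f)/f.
W = 18.66 mm × (84300 − 500) / 500 = 18.66 × 167.6000 ≈ 3127.416 mm = 3.12742 m.

3.127 m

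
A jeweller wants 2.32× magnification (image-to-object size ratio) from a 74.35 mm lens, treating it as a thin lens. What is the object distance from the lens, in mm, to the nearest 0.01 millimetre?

With m = dᵢ/dₒ and 1/f = 1/dₒ + 1/dᵢ, substituting dᵢ = m·dₒ gives 1/f = (1 + 1/m)/dₒ, hence dₒ = f·(1 + 1/m).
dₒ = 74.35 × (1 + 1/2.32) = 74.35 × 1.43103 ≈ 106.397 mm.

106.40 mm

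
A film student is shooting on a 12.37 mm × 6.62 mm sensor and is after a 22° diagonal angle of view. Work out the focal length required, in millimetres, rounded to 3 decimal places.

Sensor diagonal = √(12.37² + 6.62²) = √196.8413 ≈ 14.0300 mm.
From α = 2·arctan(d/2f) we get f = d / (2·tan(α/2)).
With d = 14.0300 mm and α/2 = 11°, tan(α/2) ≈ 0.19438, so f ≈ 14.0300 / 0.38876 ≈ 36.0891 mm.

36.089 mm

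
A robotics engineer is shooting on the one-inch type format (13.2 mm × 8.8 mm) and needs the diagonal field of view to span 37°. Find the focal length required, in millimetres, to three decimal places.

23.707 mm

Sensor diagonal = √(13.2² + 8.8²) = √251.6800 ≈ 15.8644 mm.
From α = 2·arctan(d/2f) we get f = d / (2·tan(α/2)).
With d = 15.8644 mm and α/2 = 18.5°, tan(α/2) ≈ 0.33460, so f ≈ 15.8644 / 0.66919 ≈ 23.7069 mm.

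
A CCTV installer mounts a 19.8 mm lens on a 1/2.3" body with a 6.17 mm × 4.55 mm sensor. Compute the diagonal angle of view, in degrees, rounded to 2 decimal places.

Sensor diagonal = √(6.17² + 4.55²) = √58.7714 ≈ 7.6663 mm.
Angle of view α = 2·arctan(d/2f) with d = 7.6663 mm and f = 19.8 mm.
d/2f = 0.19359; arctan(0.19359) ≈ 10.9565°, so α ≈ 21.9130°.

21.91°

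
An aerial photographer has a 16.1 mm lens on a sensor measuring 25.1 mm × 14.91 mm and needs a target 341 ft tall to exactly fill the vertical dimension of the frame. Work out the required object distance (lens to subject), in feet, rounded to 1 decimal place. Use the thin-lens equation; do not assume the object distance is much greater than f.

368.3 ft

W: 341 ft × 304.8 mm/ft = 103936.80 mm.
Magnification m = h/W = dᵢ/dₒ; combined with 1/f = 1/dₒ + 1/dᵢ this gives dₒ = f·(1 + W/h).
dₒ = 16.1 mm × (1 + 103937/14.91) = 16.1 × 6971.9455 ≈ 112248.322 mm = 112248.322/304.8 ft = 368.269 ft.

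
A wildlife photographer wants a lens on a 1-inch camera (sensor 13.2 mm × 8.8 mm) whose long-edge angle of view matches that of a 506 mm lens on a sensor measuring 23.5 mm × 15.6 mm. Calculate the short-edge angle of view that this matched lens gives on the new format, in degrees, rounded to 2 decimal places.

1.77°

Equal long-edge AOV ⇒ f₂ = f₁ · 13.2/23.5 = 506 × 0.56170 ≈ 284.2213 mm.
Short-edge AOV on the new format = 2·arctan(8.8 / (2 × 284.2213)) = 2·arctan(0.01548) ≈ 1.7738°.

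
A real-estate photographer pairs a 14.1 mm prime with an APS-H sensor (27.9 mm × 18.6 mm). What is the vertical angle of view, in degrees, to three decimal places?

Angle of view α = 2·arctan(h/2f) with h = 18.6 mm and f = 14.1 mm.
h/2f = 0.65957; arctan(0.65957) ≈ 33.4078°, so α ≈ 66.8156°.

66.816°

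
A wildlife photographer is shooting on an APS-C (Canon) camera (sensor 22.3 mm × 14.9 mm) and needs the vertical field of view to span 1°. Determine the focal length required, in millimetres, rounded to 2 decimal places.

853.69 mm

From α = 2·arctan(h/2f) we get f = h / (2·tan(α/2)).
With h = 14.9 mm and α/2 = 0.5°, tan(α/2) ≈ 0.00873, so f ≈ 14.9 / 0.01745 ≈ 853.6854 mm.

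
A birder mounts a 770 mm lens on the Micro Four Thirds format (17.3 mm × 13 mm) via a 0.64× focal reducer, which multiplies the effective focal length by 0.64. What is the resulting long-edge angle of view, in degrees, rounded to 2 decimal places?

Effective focal length f = 770 × 0.64 = 492.8 mm.
α = 2·arctan(17.3 / (2 × 492.8)) = 2·arctan(0.01755) ≈ 2.0112°.

2.01°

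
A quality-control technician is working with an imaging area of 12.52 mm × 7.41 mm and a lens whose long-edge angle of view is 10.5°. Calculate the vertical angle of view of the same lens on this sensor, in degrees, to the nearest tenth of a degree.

6.2°

From the long-edge AOV: f = 12.52 / (2·tan(5.25°)) = 12.52 / 0.18377 ≈ 68.1271 mm.
Vertical AOV = 2·arctan(7.41 / (2 × 68.1271)) = 2·arctan(0.05438) ≈ 6.2258°.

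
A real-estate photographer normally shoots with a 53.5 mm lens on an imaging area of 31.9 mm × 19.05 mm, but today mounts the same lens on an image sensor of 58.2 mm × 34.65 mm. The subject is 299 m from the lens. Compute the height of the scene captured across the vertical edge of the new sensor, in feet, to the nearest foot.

The focal length stays 53.5 mm; the relevant sensor dimension is now h = 34.65 mm. Object distance dₒ = 299 m = 299000 mm.
Thin-lens field height W = h·(dₒ − f)/f = 34.65 × (299000 − 53.5)/53.5 ≈ 193616.752 mm = 193616.752/304.8 ft = 635.226 ft.

635 ft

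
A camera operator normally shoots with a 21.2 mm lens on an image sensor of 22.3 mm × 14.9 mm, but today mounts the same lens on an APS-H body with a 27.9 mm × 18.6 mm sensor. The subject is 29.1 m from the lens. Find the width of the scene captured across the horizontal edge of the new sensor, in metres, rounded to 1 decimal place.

38.3 m

The focal length stays 21.2 mm; the relevant sensor dimension is now w = 27.9 mm. Object distance dₒ = 29.1 m = 29100 mm.
Thin-lens field width W = w·(dₒ − f)/f = 27.9 × (29100 − 21.2)/21.2 ≈ 38268.798 mm = 38.2688 m.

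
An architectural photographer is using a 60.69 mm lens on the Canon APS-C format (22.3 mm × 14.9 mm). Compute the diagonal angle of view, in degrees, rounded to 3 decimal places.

24.919°

Sensor diagonal = √(22.3² + 14.9²) = √719.3000 ≈ 26.8198 mm.
Angle of view α = 2·arctan(d/2f) with d = 26.8198 mm and f = 60.69 mm.
d/2f = 0.22096; arctan(0.22096) ≈ 12.4597°, so α ≈ 24.9194°.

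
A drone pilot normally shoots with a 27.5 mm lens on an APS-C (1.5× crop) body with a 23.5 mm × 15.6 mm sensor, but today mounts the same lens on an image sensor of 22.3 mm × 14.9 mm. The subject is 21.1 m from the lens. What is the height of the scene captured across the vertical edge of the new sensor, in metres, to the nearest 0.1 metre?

The focal length stays 27.5 mm; the relevant sensor dimension is now h = 14.9 mm. Object distance dₒ = 21.1 m = 21100 mm.
Thin-lens field height W = h·(dₒ − f)/f = 14.9 × (21100 − 27.5)/27.5 ≈ 11417.464 mm = 11.4175 m.

11.4 m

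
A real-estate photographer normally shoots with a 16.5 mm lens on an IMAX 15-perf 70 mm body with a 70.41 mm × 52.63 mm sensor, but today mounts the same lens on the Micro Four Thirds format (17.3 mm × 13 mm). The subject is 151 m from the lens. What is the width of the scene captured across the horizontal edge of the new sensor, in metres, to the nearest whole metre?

158 m

The focal length stays 16.5 mm; the relevant sensor dimension is now w = 17.3 mm. Object distance dₒ = 151 m = 151000 mm.
Thin-lens field width W = w·(dₒ − f)/f = 17.3 × (151000 − 16.5)/16.5 ≈ 158303.912 mm = 158.304 m.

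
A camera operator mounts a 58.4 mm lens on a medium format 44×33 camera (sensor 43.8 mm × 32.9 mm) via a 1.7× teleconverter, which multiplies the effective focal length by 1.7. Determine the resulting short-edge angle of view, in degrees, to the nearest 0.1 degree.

Effective focal length f = 58.4 × 1.7 = 99.28 mm.
α = 2·arctan(32.9 / (2 × 99.28)) = 2·arctan(0.16569) ≈ 18.8161°.

18.8°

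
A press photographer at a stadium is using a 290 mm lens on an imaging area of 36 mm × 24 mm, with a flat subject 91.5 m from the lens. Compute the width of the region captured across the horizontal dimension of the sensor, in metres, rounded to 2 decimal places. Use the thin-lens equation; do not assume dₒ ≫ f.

11.32 m

dₒ: 91.5 m = 91500 mm.
Similar triangles through the lens centre give W/dₒ = w/dᵢ; with 1/f = 1/dₒ + 1/dᵢ this gives W = w·(dₒ − f)/f.
W = 36 mm × (91500 − 290) / 290 = 36 × 314.5172 ≈ 11322.621 mm = 11.3226 m.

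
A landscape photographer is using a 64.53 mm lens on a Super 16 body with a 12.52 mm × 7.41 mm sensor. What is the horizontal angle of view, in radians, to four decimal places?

Angle of view α = 2·arctan(w/2f) with w = 12.52 mm and f = 64.53 mm.
w/2f = 0.09701; arctan(0.09701) ≈ 0.0967 rad, so α ≈ 0.1934 rad.

0.1934 rad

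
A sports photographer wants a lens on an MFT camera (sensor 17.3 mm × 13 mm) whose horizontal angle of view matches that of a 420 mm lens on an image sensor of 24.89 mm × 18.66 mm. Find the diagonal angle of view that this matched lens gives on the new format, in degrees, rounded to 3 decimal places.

Equal horizontal AOV ⇒ f₂ = f₁ · 17.3/24.89 = 420 × 0.69506 ≈ 291.9245 mm.
Sensor diagonal = √(17.3² + 13²) = √468.2900 ≈ 21.6400 mm.
Diagonal AOV on the new format = 2·arctan(21.6400 / (2 × 291.9245)) = 2·arctan(0.03706) ≈ 4.2453°.

4.245°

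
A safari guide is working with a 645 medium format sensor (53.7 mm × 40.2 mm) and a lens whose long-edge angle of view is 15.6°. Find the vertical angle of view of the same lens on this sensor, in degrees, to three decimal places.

From the long-edge AOV: f = 53.7 / (2·tan(7.8°)) = 53.7 / 0.27397 ≈ 196.0098 mm.
Vertical AOV = 2·arctan(40.2 / (2 × 196.0098)) = 2·arctan(0.10255) ≈ 11.7100°.

11.710°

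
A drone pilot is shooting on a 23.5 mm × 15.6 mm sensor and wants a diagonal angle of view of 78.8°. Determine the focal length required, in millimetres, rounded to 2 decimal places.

Sensor diagonal = √(23.5² + 15.6²) = √795.6100 ≈ 28.2066 mm.
From α = 2·arctan(d/2f) we get f = d / (2·tan(α/2)).
With d = 28.2066 mm and α/2 = 39.4°, tan(α/2) ≈ 0.82141, so f ≈ 28.2066 / 1.64282 ≈ 17.1696 mm.

17.17 mm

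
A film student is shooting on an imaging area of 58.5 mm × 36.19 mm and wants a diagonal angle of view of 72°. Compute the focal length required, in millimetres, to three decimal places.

47.340 mm

Sensor diagonal = √(58.5² + 36.19²) = √4731.9661 ≈ 68.7893 mm.
From α = 2·arctan(d/2f) we get f = d / (2·tan(α/2)).
With d = 68.7893 mm and α/2 = 36°, tan(α/2) ≈ 0.72654, so f ≈ 68.7893 / 1.45309 ≈ 47.3402 mm.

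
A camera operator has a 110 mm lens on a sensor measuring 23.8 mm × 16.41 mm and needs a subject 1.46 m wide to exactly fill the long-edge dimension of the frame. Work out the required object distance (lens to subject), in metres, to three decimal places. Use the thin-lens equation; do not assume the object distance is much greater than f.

6.858 m

W: 1.46 m = 1460 mm.
Magnification m = w/W = dᵢ/dₒ; combined with 1/f = 1/dₒ + 1/dᵢ this gives dₒ = f·(1 + W/w).
dₒ = 110 mm × (1 + 1460/23.8) = 110 × 62.3445 ≈ 6857.899 mm = 6.8579 m.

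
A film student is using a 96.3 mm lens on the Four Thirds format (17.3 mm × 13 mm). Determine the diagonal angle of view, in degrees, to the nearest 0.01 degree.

12.82°

Sensor diagonal = √(17.3² + 13²) = √468.2900 ≈ 21.6400 mm.
Angle of view α = 2·arctan(d/2f) with d = 21.6400 mm and f = 96.3 mm.
d/2f = 0.11236; arctan(0.11236) ≈ 6.4107°, so α ≈ 12.8214°.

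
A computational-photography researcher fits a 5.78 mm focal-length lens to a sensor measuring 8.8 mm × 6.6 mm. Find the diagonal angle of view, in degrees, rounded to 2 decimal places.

87.16°

Sensor diagonal = √(8.8² + 6.6²) = √121.0000 ≈ 11.0000 mm.
Angle of view α = 2·arctan(d/2f) with d = 11.0000 mm and f = 5.78 mm.
d/2f = 0.95156; arctan(0.95156) ≈ 43.5781°, so α ≈ 87.1561°.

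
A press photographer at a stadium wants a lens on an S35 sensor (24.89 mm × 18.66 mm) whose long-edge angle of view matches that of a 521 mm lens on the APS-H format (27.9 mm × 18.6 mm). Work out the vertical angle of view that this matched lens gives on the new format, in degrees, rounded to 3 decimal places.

2.300°

Equal long-edge AOV ⇒ f₂ = f₁ · 24.89/27.9 = 521 × 0.89211 ≈ 464.7918 mm.
Vertical AOV on the new format = 2·arctan(18.66 / (2 × 464.7918)) = 2·arctan(0.02007) ≈ 2.2999°.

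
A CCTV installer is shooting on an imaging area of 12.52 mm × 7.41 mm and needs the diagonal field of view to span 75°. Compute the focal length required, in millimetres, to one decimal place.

Sensor diagonal = √(12.52² + 7.41²) = √211.6585 ≈ 14.5485 mm.
From α = 2·arctan(d/2f) we get f = d / (2·tan(α/2)).
With d = 14.5485 mm and α/2 = 37.5°, tan(α/2) ≈ 0.76733, so f ≈ 14.5485 / 1.53465 ≈ 9.4800 mm.

9.5 mm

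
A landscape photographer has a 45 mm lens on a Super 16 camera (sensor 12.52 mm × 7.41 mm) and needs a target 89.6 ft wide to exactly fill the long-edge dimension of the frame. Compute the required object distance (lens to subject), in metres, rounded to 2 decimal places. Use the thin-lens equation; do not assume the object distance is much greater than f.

W: 89.6 ft × 304.8 mm/ft = 27310.08 mm.
Magnification m = w/W = dᵢ/dₒ; combined with 1/f = 1/dₒ + 1/dᵢ this gives dₒ = f·(1 + W/w).
dₒ = 45 mm × (1 + 27310.1/12.52) = 45 × 2182.3162 ≈ 98204.230 mm = 98.2042 m.

98.20 m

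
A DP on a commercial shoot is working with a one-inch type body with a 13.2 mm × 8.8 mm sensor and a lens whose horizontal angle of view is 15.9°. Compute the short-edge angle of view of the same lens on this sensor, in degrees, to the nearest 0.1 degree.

From the horizontal AOV: f = 13.2 / (2·tan(7.95°)) = 13.2 / 0.27930 ≈ 47.2607 mm.
Short-edge AOV = 2·arctan(8.8 / (2 × 47.2607)) = 2·arctan(0.09310) ≈ 10.6379°.

10.6°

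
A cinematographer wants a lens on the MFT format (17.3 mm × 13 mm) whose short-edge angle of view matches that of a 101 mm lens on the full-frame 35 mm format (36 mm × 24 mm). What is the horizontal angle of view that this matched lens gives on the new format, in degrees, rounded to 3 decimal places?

Equal short-edge AOV ⇒ f₂ = f₁ · 13/24 = 101 × 0.54167 ≈ 54.7083 mm.
Horizontal AOV on the new format = 2·arctan(17.3 / (2 × 54.7083)) = 2·arctan(0.15811) ≈ 17.9695°.

17.969°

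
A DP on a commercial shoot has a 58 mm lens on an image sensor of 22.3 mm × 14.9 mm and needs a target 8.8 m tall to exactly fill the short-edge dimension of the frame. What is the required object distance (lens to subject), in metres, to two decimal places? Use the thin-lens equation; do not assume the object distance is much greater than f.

W: 8.8 m = 8800 mm.
Magnification m = h/W = dᵢ/dₒ; combined with 1/f = 1/dₒ + 1/dᵢ this gives dₒ = f·(1 + W/h).
dₒ = 58 mm × (1 + 8800/14.9) = 58 × 591.6040 ≈ 34313.034 mm = 34.313 m.

34.31 m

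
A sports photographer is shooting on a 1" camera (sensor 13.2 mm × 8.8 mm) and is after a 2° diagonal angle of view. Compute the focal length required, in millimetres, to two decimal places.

454.44 mm

Sensor diagonal = √(13.2² + 8.8²) = √251.6800 ≈ 15.8644 mm.
From α = 2·arctan(d/2f) we get f = d / (2·tan(α/2)).
With d = 15.8644 mm and α/2 = 1°, tan(α/2) ≈ 0.01746, so f ≈ 15.8644 / 0.03491 ≈ 454.4362 mm.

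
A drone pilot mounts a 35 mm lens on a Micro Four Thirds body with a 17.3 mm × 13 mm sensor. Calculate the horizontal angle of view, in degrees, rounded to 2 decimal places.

Angle of view α = 2·arctan(w/2f) with w = 17.3 mm and f = 35 mm.
w/2f = 0.24714; arctan(0.24714) ≈ 13.8821°, so α ≈ 27.7641°.

27.76°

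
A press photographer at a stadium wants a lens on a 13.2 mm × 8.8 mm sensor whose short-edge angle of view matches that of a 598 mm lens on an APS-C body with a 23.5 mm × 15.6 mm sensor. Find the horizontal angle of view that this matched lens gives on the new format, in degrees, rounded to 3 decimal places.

Equal short-edge AOV ⇒ f₂ = f₁ · 8.8/15.6 = 598 × 0.56410 ≈ 337.3333 mm.
Horizontal AOV on the new format = 2·arctan(13.2 / (2 × 337.3333)) = 2·arctan(0.01957) ≈ 2.2417°.

2.242°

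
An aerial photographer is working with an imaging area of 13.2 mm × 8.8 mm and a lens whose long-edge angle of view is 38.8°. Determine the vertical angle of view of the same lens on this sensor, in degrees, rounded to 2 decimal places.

From the long-edge AOV: f = 13.2 / (2·tan(19.4°)) = 13.2 / 0.70431 ≈ 18.7417 mm.
Vertical AOV = 2·arctan(8.8 / (2 × 18.7417)) = 2·arctan(0.23477) ≈ 26.4242°.

26.42°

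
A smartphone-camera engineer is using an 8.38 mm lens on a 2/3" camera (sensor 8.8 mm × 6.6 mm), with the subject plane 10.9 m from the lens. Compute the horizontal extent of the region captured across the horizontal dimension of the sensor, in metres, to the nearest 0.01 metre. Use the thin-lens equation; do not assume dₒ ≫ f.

11.44 m

dₒ: 10.9 m = 10900 mm.
Similar triangles through the lens centre give W/dₒ = w/dᵢ; with 1/f = 1/dₒ + 1/dᵢ this gives W = w·(dₒ − f)/f.
W = 8.8 mm × (10900 − 8.38) / 8.38 = 8.8 × 1299.7160 ≈ 11437.501 mm = 11.4375 m.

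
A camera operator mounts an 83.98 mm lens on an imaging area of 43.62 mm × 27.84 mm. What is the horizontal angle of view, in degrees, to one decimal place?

Angle of view α = 2·arctan(w/2f) with w = 43.62 mm and f = 83.98 mm.
w/2f = 0.25970; arctan(0.25970) ≈ 14.5584°, so α ≈ 29.1167°.

29.1°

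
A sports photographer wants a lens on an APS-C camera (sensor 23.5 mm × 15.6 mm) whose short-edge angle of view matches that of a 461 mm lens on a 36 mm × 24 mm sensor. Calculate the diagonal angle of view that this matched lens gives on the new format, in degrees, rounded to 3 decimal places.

5.389°

Equal short-edge AOV ⇒ f₂ = f₁ · 15.6/24 = 461 × 0.65000 ≈ 299.6500 mm.
Sensor diagonal = √(23.5² + 15.6²) = √795.6100 ≈ 28.2066 mm.
Diagonal AOV on the new format = 2·arctan(28.2066 / (2 × 299.6500)) = 2·arctan(0.04707) ≈ 5.3894°.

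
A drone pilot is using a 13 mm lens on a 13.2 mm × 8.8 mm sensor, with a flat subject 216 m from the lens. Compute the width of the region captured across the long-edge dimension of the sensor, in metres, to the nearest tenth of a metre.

dₒ: 216 m = 216000 mm.
Similar triangles through the lens centre give W/dₒ = w/dᵢ; with 1/f = 1/dₒ + 1/dᵢ this gives W = w·(dₒ − f)/f.
W = 13.2 mm × (216000 − 13) / 13 = 13.2 × 16614.3846 ≈ 219309.877 mm = 219.31 m.

219.3 m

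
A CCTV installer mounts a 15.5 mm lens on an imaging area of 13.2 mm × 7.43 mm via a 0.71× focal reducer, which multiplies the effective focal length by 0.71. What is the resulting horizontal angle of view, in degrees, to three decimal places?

61.905°

Effective focal length f = 15.5 × 0.71 = 11.005 mm.
α = 2·arctan(13.2 / (2 × 11.005)) = 2·arctan(0.59973) ≈ 61.9045°.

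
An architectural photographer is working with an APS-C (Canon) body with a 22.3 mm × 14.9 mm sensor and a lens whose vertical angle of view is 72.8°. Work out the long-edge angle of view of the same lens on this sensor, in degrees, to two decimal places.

From the vertical AOV: f = 14.9 / (2·tan(36.4°)) = 14.9 / 1.47453 ≈ 10.1049 mm.
Long-edge AOV = 2·arctan(22.3 / (2 × 10.1049)) = 2·arctan(1.10342) ≈ 95.6297°.

95.63°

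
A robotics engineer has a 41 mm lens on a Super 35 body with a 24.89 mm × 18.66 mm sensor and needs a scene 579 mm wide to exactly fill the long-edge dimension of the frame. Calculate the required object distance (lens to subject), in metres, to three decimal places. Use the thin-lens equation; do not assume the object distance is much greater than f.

0.995 m

Magnification m = w/W = dᵢ/dₒ; combined with 1/f = 1/dₒ + 1/dᵢ this gives dₒ = f·(1 + W/w).
dₒ = 41 mm × (1 + 579/24.89) = 41 × 24.2624 ≈ 994.757 mm = 0.994757 m.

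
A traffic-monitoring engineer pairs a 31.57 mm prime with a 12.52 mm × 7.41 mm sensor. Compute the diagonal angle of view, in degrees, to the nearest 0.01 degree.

Sensor diagonal = √(12.52² + 7.41²) = √211.6585 ≈ 14.5485 mm.
Angle of view α = 2·arctan(d/2f) with d = 14.5485 mm and f = 31.57 mm.
d/2f = 0.23042; arctan(0.23042) ≈ 12.9754°, so α ≈ 25.9508°.

25.95°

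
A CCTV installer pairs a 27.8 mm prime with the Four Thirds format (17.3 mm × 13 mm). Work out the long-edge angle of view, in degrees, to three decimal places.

Angle of view α = 2·arctan(w/2f) with w = 17.3 mm and f = 27.8 mm.
w/2f = 0.31115; arctan(0.31115) ≈ 17.2836°, so α ≈ 34.5672°.

34.567°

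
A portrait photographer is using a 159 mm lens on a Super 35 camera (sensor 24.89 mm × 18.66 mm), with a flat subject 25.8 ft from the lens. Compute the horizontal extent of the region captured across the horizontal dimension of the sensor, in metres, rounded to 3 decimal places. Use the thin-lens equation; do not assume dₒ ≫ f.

1.206 m

dₒ: 25.8 ft × 304.8 mm/ft = 7863.84 mm.
Similar triangles through the lens centre give W/dₒ = w/dᵢ; with 1/f = 1/dₒ + 1/dᵢ this gives W = w·(dₒ − f)/f.
W = 24.89 mm × (7863.84 − 159) / 159 = 24.89 × 48.4581 ≈ 1206.122 mm = 1.20612 m.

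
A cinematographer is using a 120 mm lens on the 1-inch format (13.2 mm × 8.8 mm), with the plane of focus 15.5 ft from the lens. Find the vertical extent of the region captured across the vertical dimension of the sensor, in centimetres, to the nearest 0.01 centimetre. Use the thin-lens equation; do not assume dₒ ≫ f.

dₒ: 15.5 ft × 304.8 mm/ft = 4724.40 mm.
Similar triangles through the lens centre give W/dₒ = h/dᵢ; with 1/f = 1/dₒ + 1/dᵢ this gives W = h·(dₒ − f)/f.
W = 8.8 mm × (4724.4 − 120) / 120 = 8.8 × 38.3700 ≈ 337.656 mm = 33.7656 cm.

33.77 cm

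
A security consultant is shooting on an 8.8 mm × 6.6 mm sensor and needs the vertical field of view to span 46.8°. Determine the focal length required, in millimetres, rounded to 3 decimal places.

From α = 2·arctan(h/2f) we get f = h / (2·tan(α/2)).
With h = 6.6 mm and α/2 = 23.4°, tan(α/2) ≈ 0.43274, so f ≈ 6.6 / 0.86548 ≈ 7.6259 mm.

7.626 mm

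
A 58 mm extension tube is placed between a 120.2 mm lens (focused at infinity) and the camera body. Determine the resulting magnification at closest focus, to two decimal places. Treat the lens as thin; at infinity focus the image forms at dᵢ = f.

The tube moves the image plane from f to f + e, so dᵢ = 120.2 + 58 = 178.2 mm. Focus is achieved when 1/f = 1/dₒ + 1/dᵢ, giving dₒ = 1/(1/f − 1/(f+e)).
Magnification m = dᵢ/dₒ = (f+e)·(1/f − 1/(f+e)) = e/f = 58/120.2 ≈ 0.4825.

0.48×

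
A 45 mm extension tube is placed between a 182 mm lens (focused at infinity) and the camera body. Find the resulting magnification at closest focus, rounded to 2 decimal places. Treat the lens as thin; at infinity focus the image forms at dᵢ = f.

0.25×

The tube moves the image plane from f to f + e, so dᵢ = 182 + 45 = 227 mm. Focus is achieved when 1/f = 1/dₒ + 1/dᵢ, giving dₒ = 1/(1/f − 1/(f+e)).
Magnification m = dᵢ/dₒ = (f+e)·(1/f − 1/(f+e)) = e/f = 45/182 ≈ 0.2473.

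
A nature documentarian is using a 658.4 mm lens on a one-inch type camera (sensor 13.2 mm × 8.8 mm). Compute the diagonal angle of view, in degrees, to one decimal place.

Sensor diagonal = √(13.2² + 8.8²) = √251.6800 ≈ 15.8644 mm.
Angle of view α = 2·arctan(d/2f) with d = 15.8644 mm and f = 658.4 mm.
d/2f = 0.01205; arctan(0.01205) ≈ 0.6902°, so α ≈ 1.3805°.

1.4°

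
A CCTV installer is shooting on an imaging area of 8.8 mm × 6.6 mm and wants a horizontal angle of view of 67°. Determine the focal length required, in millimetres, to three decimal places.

6.648 mm

From α = 2·arctan(w/2f) we get f = w / (2·tan(α/2)).
With w = 8.8 mm and α/2 = 33.5°, tan(α/2) ≈ 0.66189, so f ≈ 8.8 / 1.32377 ≈ 6.6477 mm.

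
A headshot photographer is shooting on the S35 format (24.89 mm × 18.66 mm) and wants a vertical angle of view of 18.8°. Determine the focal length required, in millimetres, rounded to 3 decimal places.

56.358 mm

From α = 2·arctan(h/2f) we get f = h / (2·tan(α/2)).
With h = 18.66 mm and α/2 = 9.4°, tan(α/2) ≈ 0.16555, so f ≈ 18.66 / 0.33110 ≈ 56.3580 mm.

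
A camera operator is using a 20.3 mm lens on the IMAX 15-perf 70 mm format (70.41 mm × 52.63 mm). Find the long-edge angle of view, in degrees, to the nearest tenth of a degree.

Angle of view α = 2·arctan(w/2f) with w = 70.41 mm and f = 20.3 mm.
w/2f = 1.73424; arctan(1.73424) ≈ 60.0313°, so α ≈ 120.0626°.

120.1°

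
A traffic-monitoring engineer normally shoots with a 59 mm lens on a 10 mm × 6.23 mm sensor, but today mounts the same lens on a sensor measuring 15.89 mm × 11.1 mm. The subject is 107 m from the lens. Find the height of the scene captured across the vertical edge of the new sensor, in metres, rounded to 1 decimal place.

The focal length stays 59 mm; the relevant sensor dimension is now h = 11.1 mm. Object distance dₒ = 107 m = 107000 mm.
Thin-lens field height W = h·(dₒ − f)/f = 11.1 × (107000 − 59)/59 ≈ 20119.408 mm = 20.1194 m.

20.1 m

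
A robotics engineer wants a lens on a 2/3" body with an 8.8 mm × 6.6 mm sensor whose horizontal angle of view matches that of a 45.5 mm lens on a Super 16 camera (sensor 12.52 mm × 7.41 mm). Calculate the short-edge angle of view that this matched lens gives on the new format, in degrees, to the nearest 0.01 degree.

Equal horizontal AOV ⇒ f₂ = f₁ · 8.8/12.52 = 45.5 × 0.70288 ≈ 31.9808 mm.
Short-edge AOV on the new format = 2·arctan(6.6 / (2 × 31.9808)) = 2·arctan(0.10319) ≈ 11.7826°.

11.78°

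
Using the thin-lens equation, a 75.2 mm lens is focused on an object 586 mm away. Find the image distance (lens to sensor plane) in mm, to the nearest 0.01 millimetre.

1/dᵢ = 1/f − 1/dₒ = 1/75.2 − 1/586 = 0.0115914 mm⁻¹.
dᵢ = 1/0.0115914 ≈ 86.2709 mm.

86.27 mm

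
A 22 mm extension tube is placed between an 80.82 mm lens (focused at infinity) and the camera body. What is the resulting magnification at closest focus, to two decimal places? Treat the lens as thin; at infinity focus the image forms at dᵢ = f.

The tube moves the image plane from f to f + e, so dᵢ = 80.82 + 22 = 102.82 mm. Focus is achieved when 1/f = 1/dₒ + 1/dᵢ, giving dₒ = 1/(1/f − 1/(f+e)).
Magnification m = dᵢ/dₒ = (f+e)·(1/f − 1/(f+e)) = e/f = 22/80.82 ≈ 0.2722.

0.27×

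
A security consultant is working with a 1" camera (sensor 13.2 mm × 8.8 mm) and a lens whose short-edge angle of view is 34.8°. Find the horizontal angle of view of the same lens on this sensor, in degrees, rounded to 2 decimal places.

50.35°

From the short-edge AOV: f = 8.8 / (2·tan(17.4°)) = 8.8 / 0.62676 ≈ 14.0404 mm.
Horizontal AOV = 2·arctan(13.2 / (2 × 14.0404)) = 2·arctan(0.47007) ≈ 50.3538°.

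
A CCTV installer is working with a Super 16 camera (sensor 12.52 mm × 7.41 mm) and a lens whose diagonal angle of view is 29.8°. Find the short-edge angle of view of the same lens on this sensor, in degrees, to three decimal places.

Sensor diagonal = √(12.52² + 7.41²) = √211.6585 ≈ 14.5485 mm.
From the diagonal AOV: f = 14.5485 / (2·tan(14.9°)) = 14.5485 / 0.53216 ≈ 27.3386 mm.
Short-edge AOV = 2·arctan(7.41 / (2 × 27.3386)) = 2·arctan(0.13552) ≈ 15.4357°.

15.436°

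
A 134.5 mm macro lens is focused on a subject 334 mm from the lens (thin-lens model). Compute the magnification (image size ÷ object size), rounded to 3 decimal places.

0.674×

Thin lens: 1/f = 1/dₒ + 1/dᵢ → 1/dᵢ = 1/134.5 − 1/334 = 0.0044409 mm⁻¹, so dᵢ ≈ 225.1779 mm.
Magnification m = dᵢ/dₒ = 225.1779/334 ≈ 0.67419.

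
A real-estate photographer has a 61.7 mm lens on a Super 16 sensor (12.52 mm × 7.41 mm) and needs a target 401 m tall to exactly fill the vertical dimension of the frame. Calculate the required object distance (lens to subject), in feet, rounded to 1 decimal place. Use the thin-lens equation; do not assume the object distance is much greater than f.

W: 401 m = 401000 mm.
Magnification m = h/W = dᵢ/dₒ; combined with 1/f = 1/dₒ + 1/dᵢ this gives dₒ = f·(1 + W/h).
dₒ = 61.7 mm × (1 + 401000/7.41) = 61.7 × 54117.0594 ≈ 3339022.564 mm = 3339022.564/304.8 ft = 10954.8 ft.

10954.8 ft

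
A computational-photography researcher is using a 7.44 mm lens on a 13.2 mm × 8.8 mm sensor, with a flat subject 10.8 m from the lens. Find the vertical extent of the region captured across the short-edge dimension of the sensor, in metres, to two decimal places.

dₒ: 10.8 m = 10800 mm.
Similar triangles through the lens centre give W/dₒ = h/dᵢ; with 1/f = 1/dₒ + 1/dᵢ this gives W = h·(dₒ − f)/f.
W = 8.8 mm × (10800 − 7.44) / 7.44 = 8.8 × 1450.6129 ≈ 12765.394 mm = 12.7654 m.

12.77 m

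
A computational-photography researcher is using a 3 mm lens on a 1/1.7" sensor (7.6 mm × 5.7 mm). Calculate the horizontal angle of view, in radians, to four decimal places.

Angle of view α = 2·arctan(w/2f) with w = 7.6 mm and f = 3 mm.
w/2f = 1.26667; arctan(1.26667) ≈ 0.9025 rad, so α ≈ 1.8050 rad.

1.8050 rad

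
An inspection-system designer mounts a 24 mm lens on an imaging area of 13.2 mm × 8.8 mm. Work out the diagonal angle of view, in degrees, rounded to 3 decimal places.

Sensor diagonal = √(13.2² + 8.8²) = √251.6800 ≈ 15.8644 mm.
Angle of view α = 2·arctan(d/2f) with d = 15.8644 mm and f = 24 mm.
d/2f = 0.33051; arctan(0.33051) ≈ 18.2892°, so α ≈ 36.5784°.

36.578°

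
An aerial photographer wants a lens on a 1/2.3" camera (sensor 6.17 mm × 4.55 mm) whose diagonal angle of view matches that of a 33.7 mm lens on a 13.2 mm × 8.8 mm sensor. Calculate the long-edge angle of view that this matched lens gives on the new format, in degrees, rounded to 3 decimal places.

21.454°

Sensor diagonal = √(13.2² + 8.8²) = √251.6800 ≈ 15.8644 mm.
Sensor diagonal = √(6.17² + 4.55²) = √58.7714 ≈ 7.6663 mm.
Equal diagonal AOV ⇒ f₂ = f₁ · 7.6663/15.8644 = 33.7 × 0.48324 ≈ 16.2850 mm.
Long-edge AOV on the new format = 2·arctan(6.17 / (2 × 16.2850)) = 2·arctan(0.18944) ≈ 21.4537°.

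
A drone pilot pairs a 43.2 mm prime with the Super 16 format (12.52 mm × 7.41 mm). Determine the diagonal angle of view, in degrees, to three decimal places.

19.116°

Sensor diagonal = √(12.52² + 7.41²) = √211.6585 ≈ 14.5485 mm.
Angle of view α = 2·arctan(d/2f) with d = 14.5485 mm and f = 43.2 mm.
d/2f = 0.16839; arctan(0.16839) ≈ 9.5581°, so α ≈ 19.1162°.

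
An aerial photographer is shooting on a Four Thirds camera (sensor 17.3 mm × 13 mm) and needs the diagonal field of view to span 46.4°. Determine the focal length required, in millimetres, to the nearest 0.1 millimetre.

25.2 mm

Sensor diagonal = √(17.3² + 13²) = √468.2900 ≈ 21.6400 mm.
From α = 2·arctan(d/2f) we get f = d / (2·tan(α/2)).
With d = 21.6400 mm and α/2 = 23.2°, tan(α/2) ≈ 0.42860, so f ≈ 21.6400 / 0.85720 ≈ 25.2450 mm.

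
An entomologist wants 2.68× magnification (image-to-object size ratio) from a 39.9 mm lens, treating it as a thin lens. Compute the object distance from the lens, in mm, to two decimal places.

54.79 mm

With m = dᵢ/dₒ and 1/f = 1/dₒ + 1/dᵢ, substituting dᵢ = m·dₒ gives 1/f = (1 + 1/m)/dₒ, hence dₒ = f·(1 + 1/m).
dₒ = 39.9 × (1 + 1/2.68) = 39.9 × 1.37313 ≈ 54.788 mm.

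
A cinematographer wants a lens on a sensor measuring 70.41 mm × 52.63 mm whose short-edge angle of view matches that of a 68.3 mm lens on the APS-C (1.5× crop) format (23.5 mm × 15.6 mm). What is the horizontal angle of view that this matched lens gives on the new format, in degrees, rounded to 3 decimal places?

Equal short-edge AOV ⇒ f₂ = f₁ · 52.63/15.6 = 68.3 × 3.37372 ≈ 230.4249 mm.
Horizontal AOV on the new format = 2·arctan(70.41 / (2 × 230.4249)) = 2·arctan(0.15278) ≈ 17.3733°.

17.373°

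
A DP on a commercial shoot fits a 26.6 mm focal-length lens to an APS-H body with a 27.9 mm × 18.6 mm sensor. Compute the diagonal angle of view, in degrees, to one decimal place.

Sensor diagonal = √(27.9² + 18.6²) = √1124.3700 ≈ 33.5316 mm.
Angle of view α = 2·arctan(d/2f) with d = 33.5316 mm and f = 26.6 mm.
d/2f = 0.63029; arctan(0.63029) ≈ 32.2230°, so α ≈ 64.4459°.

64.4°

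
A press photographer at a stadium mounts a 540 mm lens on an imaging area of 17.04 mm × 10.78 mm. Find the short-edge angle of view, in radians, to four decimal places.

Angle of view α = 2·arctan(h/2f) with h = 10.78 mm and f = 540 mm.
h/2f = 0.00998; arctan(0.00998) ≈ 0.0100 rad, so α ≈ 0.0200 rad.

0.0200 rad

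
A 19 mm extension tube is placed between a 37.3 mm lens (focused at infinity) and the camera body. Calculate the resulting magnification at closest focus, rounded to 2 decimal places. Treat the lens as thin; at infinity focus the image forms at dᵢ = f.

0.51×

The tube moves the image plane from f to f + e, so dᵢ = 37.3 + 19 = 56.3 mm. Focus is achieved when 1/f = 1/dₒ + 1/dᵢ, giving dₒ = 1/(1/f − 1/(f+e)).
Magnification m = dᵢ/dₒ = (f+e)·(1/f − 1/(f+e)) = e/f = 19/37.3 ≈ 0.5094.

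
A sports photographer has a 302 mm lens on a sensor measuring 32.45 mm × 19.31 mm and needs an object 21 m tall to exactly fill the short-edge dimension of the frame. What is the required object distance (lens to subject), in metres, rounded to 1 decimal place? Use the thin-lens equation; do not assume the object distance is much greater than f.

W: 21 m = 21000 mm.
Magnification m = h/W = dᵢ/dₒ; combined with 1/f = 1/dₒ + 1/dᵢ this gives dₒ = f·(1 + W/h).
dₒ = 302 mm × (1 + 21000/19.31) = 302 × 1088.5194 ≈ 328732.865 mm = 328.733 m.

328.7 m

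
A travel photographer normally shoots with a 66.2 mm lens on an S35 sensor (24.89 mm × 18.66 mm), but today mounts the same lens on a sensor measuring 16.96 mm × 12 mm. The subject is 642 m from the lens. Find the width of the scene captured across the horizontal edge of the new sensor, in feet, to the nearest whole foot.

The focal length stays 66.2 mm; the relevant sensor dimension is now w = 16.96 mm. Object distance dₒ = 642 m = 642000 mm.
Thin-lens field width W = w·(dₒ − f)/f = 16.96 × (642000 − 66.2)/66.2 ≈ 164459.173 mm = 164459.173/304.8 ft = 539.564 ft.

540 ft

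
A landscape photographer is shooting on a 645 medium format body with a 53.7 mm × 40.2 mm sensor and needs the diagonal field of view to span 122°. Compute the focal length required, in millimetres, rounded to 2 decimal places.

18.59 mm

Sensor diagonal = √(53.7² + 40.2²) = √4499.7300 ≈ 67.0800 mm.
From α = 2·arctan(d/2f) we get f = d / (2·tan(α/2)).
With d = 67.0800 mm and α/2 = 61°, tan(α/2) ≈ 1.80405, so f ≈ 67.0800 / 3.60810 ≈ 18.5915 mm.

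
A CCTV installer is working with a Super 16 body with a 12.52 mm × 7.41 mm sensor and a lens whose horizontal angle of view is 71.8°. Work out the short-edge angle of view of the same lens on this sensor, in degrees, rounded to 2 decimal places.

From the horizontal AOV: f = 12.52 / (2·tan(35.9°)) = 12.52 / 1.44776 ≈ 8.6479 mm.
Short-edge AOV = 2·arctan(7.41 / (2 × 8.6479)) = 2·arctan(0.42843) ≈ 46.3835°.

46.38°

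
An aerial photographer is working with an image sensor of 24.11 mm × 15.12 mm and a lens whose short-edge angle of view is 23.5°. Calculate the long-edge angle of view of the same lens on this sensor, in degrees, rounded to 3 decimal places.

36.699°

From the short-edge AOV: f = 15.12 / (2·tan(11.75°)) = 15.12 / 0.41600 ≈ 36.3461 mm.
Long-edge AOV = 2·arctan(24.11 / (2 × 36.3461)) = 2·arctan(0.33167) ≈ 36.6985°.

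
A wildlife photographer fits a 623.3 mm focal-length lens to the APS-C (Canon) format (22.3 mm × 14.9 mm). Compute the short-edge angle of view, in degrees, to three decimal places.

1.370°

Angle of view α = 2·arctan(h/2f) with h = 14.9 mm and f = 623.3 mm.
h/2f = 0.01195; arctan(0.01195) ≈ 0.6848°, so α ≈ 1.3696°.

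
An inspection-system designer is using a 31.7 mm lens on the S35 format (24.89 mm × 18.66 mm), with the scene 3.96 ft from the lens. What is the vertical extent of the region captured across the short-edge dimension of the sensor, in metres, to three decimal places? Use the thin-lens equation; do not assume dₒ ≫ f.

dₒ: 3.96 ft × 304.8 mm/ft = 1207.01 mm.
Similar triangles through the lens centre give W/dₒ = h/dᵢ; with 1/f = 1/dₒ + 1/dᵢ this gives W = h·(dₒ − f)/f.
W = 18.66 mm × (1207.01 − 31.7) / 31.7 = 18.66 × 37.0760 ≈ 691.837 mm = 0.691837 m.

0.692 m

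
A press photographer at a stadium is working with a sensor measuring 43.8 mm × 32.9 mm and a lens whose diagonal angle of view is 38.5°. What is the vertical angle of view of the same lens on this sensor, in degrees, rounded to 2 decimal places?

23.69°

Sensor diagonal = √(43.8² + 32.9²) = √3000.8500 ≈ 54.7800 mm.
From the diagonal AOV: f = 54.7800 / (2·tan(19.25°)) = 54.7800 / 0.69843 ≈ 78.4329 mm.
Vertical AOV = 2·arctan(32.9 / (2 × 78.4329)) = 2·arctan(0.20973) ≈ 23.6903°.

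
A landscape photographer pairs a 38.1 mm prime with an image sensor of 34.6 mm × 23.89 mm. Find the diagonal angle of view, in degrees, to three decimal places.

Sensor diagonal = √(34.6² + 23.89²) = √1767.8921 ≈ 42.0463 mm.
Angle of view α = 2·arctan(d/2f) with d = 42.0463 mm and f = 38.1 mm.
d/2f = 0.55179; arctan(0.55179) ≈ 28.8894°, so α ≈ 57.7788°.

57.779°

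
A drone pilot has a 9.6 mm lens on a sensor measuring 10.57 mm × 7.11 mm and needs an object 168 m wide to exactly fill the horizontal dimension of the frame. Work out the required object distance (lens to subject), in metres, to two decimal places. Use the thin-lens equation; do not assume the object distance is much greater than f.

W: 168 m = 168000 mm.
Magnification m = w/W = dᵢ/dₒ; combined with 1/f = 1/dₒ + 1/dᵢ this gives dₒ = f·(1 + W/w).
dₒ = 9.6 mm × (1 + 168000/10.57) = 9.6 × 15895.0397 ≈ 152592.381 mm = 152.592 m.

152.59 m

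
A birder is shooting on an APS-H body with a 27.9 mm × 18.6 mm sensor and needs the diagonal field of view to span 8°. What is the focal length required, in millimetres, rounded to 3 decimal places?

Sensor diagonal = √(27.9² + 18.6²) = √1124.3700 ≈ 33.5316 mm.
From α = 2·arctan(d/2f) we get f = d / (2·tan(α/2)).
With d = 33.5316 mm and α/2 = 4°, tan(α/2) ≈ 0.06993, so f ≈ 33.5316 / 0.13985 ≈ 239.7623 mm.

239.762 mm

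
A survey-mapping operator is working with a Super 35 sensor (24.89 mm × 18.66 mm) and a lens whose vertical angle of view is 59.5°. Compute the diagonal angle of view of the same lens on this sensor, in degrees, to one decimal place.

87.2°

From the vertical AOV: f = 18.66 / (2·tan(29.75°)) = 18.66 / 1.14309 ≈ 16.3241 mm.
Sensor diagonal = √(24.89² + 18.66²) = √967.7077 ≈ 31.1080 mm.
Diagonal AOV = 2·arctan(31.1080 / (2 × 16.3241)) = 2·arctan(0.95282) ≈ 87.2322°.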